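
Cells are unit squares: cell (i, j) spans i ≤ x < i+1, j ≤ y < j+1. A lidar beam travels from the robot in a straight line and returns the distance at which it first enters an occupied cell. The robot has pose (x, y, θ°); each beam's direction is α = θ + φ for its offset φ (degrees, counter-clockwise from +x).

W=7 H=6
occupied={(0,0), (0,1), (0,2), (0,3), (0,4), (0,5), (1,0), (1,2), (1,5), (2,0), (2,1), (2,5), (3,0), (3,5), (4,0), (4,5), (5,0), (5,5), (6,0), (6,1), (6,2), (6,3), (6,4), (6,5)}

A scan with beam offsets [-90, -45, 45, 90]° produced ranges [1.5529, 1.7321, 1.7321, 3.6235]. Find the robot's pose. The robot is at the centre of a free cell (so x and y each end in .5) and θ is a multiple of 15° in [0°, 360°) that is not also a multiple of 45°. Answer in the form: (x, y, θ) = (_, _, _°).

Candidates: 18 free-cell centres × 16 headings = 288 poses. Raycast each; keep the one whose scan matches to 4 dp.
  (4.5, 1.5, 60°): beam 1 = 1.0000 ≠ 1.5529 ✗
  (4.5, 3.5, 15°): beam 1 = 2.5882 ≠ 1.5529 ✗
  (1.5, 4.5, 105°): beam 1 = 1.9319 ≠ 1.5529 ✗
  (5.5, 2.5, 195°): beam 1 = 2.5882 ≠ 1.5529 ✗
  (2.5, 4.5, 195°): beam 1 = 0.5176 ≠ 1.5529 ✗
  …
  (4.5, 3.5, 75°): r_1=1.5529, r_2=1.7321, r_3=1.7321, r_4=3.6235 — all match ✓
No second candidate reproduces the full scan.

(x, y, θ) = (4.5, 3.5, 75°)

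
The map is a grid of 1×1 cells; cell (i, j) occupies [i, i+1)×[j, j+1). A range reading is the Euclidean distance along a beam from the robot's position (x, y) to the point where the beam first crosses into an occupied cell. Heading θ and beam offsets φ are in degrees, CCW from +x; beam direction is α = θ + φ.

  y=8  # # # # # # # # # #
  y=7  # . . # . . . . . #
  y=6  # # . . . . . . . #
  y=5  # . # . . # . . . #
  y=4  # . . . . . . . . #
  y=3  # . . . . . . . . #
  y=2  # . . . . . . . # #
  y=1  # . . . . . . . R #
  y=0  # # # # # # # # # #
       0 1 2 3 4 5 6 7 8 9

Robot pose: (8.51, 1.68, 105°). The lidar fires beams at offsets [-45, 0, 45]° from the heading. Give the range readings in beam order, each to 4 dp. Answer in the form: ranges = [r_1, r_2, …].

ranges = [0.3695, 0.3313, 6.6400]

beam 1: φ=-45°, α=60°
  direction (0.5000, 0.8660); cell (8,1); t to first gridline: x 0.9800, y 0.3695 (then +2.0000 / +1.1547)
    (8,2) via y @ 0.3695  # hit
  → r_1 = 0.3695
beam 2: φ=0°, α=105°
  direction (-0.2588, 0.9659); cell (8,1); t to first gridline: x 1.9705, y 0.3313 (then +3.8637 / +1.0353)
    (8,2) via y @ 0.3313  # hit
  → r_2 = 0.3313
beam 3: φ=45°, α=150°
  direction (-0.8660, 0.5000); cell (8,1); t to first gridline: x 0.5889, y 0.6400 (then +1.1547 / +2.0000)
    (7,1) via x @ 0.5889
    (7,2) via y @ 0.6400
    (6,2) via x @ 1.7436
    (6,3) via y @ 2.6400
    (5,3) via x @ 2.8983
    (4,3) via x @ 4.0530
    (4,4) via y @ 4.6400
    (3,4) via x @ 5.2077
    (2,4) via x @ 6.3624
    (2,5) via y @ 6.6400  # hit
  → r_3 = 6.6400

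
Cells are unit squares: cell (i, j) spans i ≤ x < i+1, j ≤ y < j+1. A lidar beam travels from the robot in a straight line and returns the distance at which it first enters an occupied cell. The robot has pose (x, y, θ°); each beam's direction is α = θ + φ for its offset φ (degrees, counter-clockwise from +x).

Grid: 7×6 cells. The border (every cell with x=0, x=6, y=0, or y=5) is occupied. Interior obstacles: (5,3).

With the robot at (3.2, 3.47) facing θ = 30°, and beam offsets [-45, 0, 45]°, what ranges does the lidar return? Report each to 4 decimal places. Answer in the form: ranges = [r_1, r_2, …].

beam 1: φ=-45°, α=345°
  direction (0.9659, -0.2588); cell (3,3); t to first gridline: x 0.8282, y 1.8159 (then +1.0353 / +3.8637)
    (4,3) via x @ 0.8282
    (4,2) via y @ 1.8159
    (5,2) via x @ 1.8635
    (6,2) via x @ 2.8988  # hit
  → r_1 = 2.8988
beam 2: φ=0°, α=30°
  direction (0.8660, 0.5000); cell (3,3); t to first gridline: x 0.9238, y 1.0600 (then +1.1547 / +2.0000)
    (4,3) via x @ 0.9238
    (4,4) via y @ 1.0600
    (5,4) via x @ 2.0785
    (5,5) via y @ 3.0600  # hit
  → r_2 = 3.0600
beam 3: φ=45°, α=75°
  direction (0.2588, 0.9659); cell (3,3); t to first gridline: x 3.0910, y 0.5487 (then +3.8637 / +1.0353)
    (3,4) via y @ 0.5487
    (3,5) via y @ 1.5840  # hit
  → r_3 = 1.5840

ranges = [2.8988, 3.0600, 1.5840]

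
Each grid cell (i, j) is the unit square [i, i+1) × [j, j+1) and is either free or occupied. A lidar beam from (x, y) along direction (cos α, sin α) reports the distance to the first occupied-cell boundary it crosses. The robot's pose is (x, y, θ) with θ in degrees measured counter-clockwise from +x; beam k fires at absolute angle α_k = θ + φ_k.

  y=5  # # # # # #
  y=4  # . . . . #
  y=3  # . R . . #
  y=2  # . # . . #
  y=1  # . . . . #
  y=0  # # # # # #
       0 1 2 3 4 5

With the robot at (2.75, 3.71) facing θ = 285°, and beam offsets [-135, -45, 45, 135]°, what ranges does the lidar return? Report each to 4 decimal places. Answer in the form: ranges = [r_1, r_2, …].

beam 1: φ=-135°, α=150°
  d=(-0.8660,0.5000)  start (2,3)  tX=0.8660 tY=0.5800  stride 1/|dx|=1.1547 1/|dy|=2.0000
    cross y-line → (2,4), t=0.5800
    cross x-line → (1,4), t=0.8660
    cross x-line → (0,4), t=2.0207 (wall)
  → r_1 = 2.0207
beam 2: φ=-45°, α=240°
  d=(-0.5000,-0.8660)  start (2,3)  tX=1.5000 tY=0.8198  stride 1/|dx|=2.0000 1/|dy|=1.1547
    cross y-line → (2,2), t=0.8198 (wall)
  → r_2 = 0.8198
beam 3: φ=45°, α=330°
  d=(0.8660,-0.5000)  start (2,3)  tX=0.2887 tY=1.4200  stride 1/|dx|=1.1547 1/|dy|=2.0000
    cross x-line → (3,3), t=0.2887
    cross y-line → (3,2), t=1.4200
    cross x-line → (4,2), t=1.4434
    cross x-line → (5,2), t=2.5981 (wall)
  → r_3 = 2.5981
beam 4: φ=135°, α=60°
  d=(0.5000,0.8660)  start (2,3)  tX=0.5000 tY=0.3349  stride 1/|dx|=2.0000 1/|dy|=1.1547
    cross y-line → (2,4), t=0.3349
    cross x-line → (3,4), t=0.5000
    cross y-line → (3,5), t=1.4896 (wall)
  → r_4 = 1.4896

ranges = [2.0207, 0.8198, 2.5981, 1.4896]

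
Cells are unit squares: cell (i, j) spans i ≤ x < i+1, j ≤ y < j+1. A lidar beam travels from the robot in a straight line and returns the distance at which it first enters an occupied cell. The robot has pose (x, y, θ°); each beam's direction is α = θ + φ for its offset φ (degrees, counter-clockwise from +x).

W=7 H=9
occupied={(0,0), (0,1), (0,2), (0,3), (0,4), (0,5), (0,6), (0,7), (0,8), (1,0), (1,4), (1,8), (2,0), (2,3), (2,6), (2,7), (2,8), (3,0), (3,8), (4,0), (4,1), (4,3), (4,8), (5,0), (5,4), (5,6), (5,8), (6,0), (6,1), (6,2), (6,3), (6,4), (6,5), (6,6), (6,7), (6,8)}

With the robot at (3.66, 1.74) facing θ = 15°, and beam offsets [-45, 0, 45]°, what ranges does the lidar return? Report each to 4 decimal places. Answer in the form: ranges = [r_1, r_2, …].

beam 1: φ=-45°, α=330°
  dir = (cos 330°, sin 330°) = (0.8660, -0.5000); from cell (3,1)
  next x-line at t=0.3926, next y-line at t=1.4800; Δt_x=1.1547, Δt_y=2.0000
    x: enter (4,1) at t=0.3926 ← occupied
  → r_1 = 0.3926
beam 2: φ=0°, α=15°
  dir = (cos 15°, sin 15°) = (0.9659, 0.2588); from cell (3,1)
  next x-line at t=0.3520, next y-line at t=1.0046; Δt_x=1.0353, Δt_y=3.8637
    x: enter (4,1) at t=0.3520 ← occupied
  → r_2 = 0.3520
beam 3: φ=45°, α=60°
  dir = (cos 60°, sin 60°) = (0.5000, 0.8660); from cell (3,1)
  next x-line at t=0.6800, next y-line at t=0.3002; Δt_x=2.0000, Δt_y=1.1547
    y: enter (3,2) at t=0.3002
    x: enter (4,2) at t=0.6800
    y: enter (4,3) at t=1.4549 ← occupied
  → r_3 = 1.4549

ranges = [0.3926, 0.3520, 1.4549]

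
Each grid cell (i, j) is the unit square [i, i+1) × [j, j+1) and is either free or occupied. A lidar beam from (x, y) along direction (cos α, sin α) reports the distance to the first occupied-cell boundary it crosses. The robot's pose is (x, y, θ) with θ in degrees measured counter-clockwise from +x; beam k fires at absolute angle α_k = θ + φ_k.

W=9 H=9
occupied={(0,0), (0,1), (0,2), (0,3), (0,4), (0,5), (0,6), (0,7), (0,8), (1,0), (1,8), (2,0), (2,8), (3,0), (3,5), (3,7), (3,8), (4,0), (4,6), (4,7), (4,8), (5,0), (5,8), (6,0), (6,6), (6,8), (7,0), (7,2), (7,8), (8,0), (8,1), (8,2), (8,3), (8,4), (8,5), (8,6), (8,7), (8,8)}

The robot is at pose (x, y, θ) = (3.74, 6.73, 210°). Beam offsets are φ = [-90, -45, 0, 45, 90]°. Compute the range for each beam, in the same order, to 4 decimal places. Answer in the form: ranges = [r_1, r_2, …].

beam 1: φ=-90°, α=120°
  direction (-0.5000, 0.8660); cell (3,6); t to first gridline: x 1.4800, y 0.3118 (then +2.0000 / +1.1547)
    (3,7) via y @ 0.3118  # hit
  → r_1 = 0.3118
beam 2: φ=-45°, α=165°
  direction (-0.9659, 0.2588); cell (3,6); t to first gridline: x 0.7661, y 1.0432 (then +1.0353 / +3.8637)
    (2,6) via x @ 0.7661
    (2,7) via y @ 1.0432
    (1,7) via x @ 1.8014
    (0,7) via x @ 2.8367  # hit
  → r_2 = 2.8367
beam 3: φ=0°, α=210°
  direction (-0.8660, -0.5000); cell (3,6); t to first gridline: x 0.8545, y 1.4600 (then +1.1547 / +2.0000)
    (2,6) via x @ 0.8545
    (2,5) via y @ 1.4600
    (1,5) via x @ 2.0092
    (0,5) via x @ 3.1639  # hit
  → r_3 = 3.1639
beam 4: φ=45°, α=255°
  direction (-0.2588, -0.9659); cell (3,6); t to first gridline: x 2.8591, y 0.7558 (then +3.8637 / +1.0353)
    (3,5) via y @ 0.7558  # hit
  → r_4 = 0.7558
beam 5: φ=90°, α=300°
  direction (0.5000, -0.8660); cell (3,6); t to first gridline: x 0.5200, y 0.8429 (then +2.0000 / +1.1547)
    (4,6) via x @ 0.5200  # hit
  → r_5 = 0.5200

ranges = [0.3118, 2.8367, 3.1639, 0.7558, 0.5200]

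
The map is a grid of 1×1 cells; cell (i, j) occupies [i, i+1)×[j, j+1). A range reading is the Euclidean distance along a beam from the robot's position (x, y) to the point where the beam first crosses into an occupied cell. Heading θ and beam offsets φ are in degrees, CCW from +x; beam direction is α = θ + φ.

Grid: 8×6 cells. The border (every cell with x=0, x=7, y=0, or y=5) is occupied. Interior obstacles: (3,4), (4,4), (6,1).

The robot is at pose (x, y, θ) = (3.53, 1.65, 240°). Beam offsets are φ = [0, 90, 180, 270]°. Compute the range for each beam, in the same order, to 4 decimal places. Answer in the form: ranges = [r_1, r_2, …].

ranges = [0.7506, 1.3000, 2.7135, 2.9214]

beam 1: φ=0°, α=240°
  d=(-0.5000,-0.8660)  start (3,1)  tX=1.0600 tY=0.7506  stride 1/|dx|=2.0000 1/|dy|=1.1547
    cross y-line → (3,0), t=0.7506 (wall)
  → r_1 = 0.7506
beam 2: φ=90°, α=330°
  d=(0.8660,-0.5000)  start (3,1)  tX=0.5427 tY=1.3000  stride 1/|dx|=1.1547 1/|dy|=2.0000
    cross x-line → (4,1), t=0.5427
    cross y-line → (4,0), t=1.3000 (wall)
  → r_2 = 1.3000
beam 3: φ=180°, α=60°
  d=(0.5000,0.8660)  start (3,1)  tX=0.9400 tY=0.4041  stride 1/|dx|=2.0000 1/|dy|=1.1547
    cross y-line → (3,2), t=0.4041
    cross x-line → (4,2), t=0.9400
    cross y-line → (4,3), t=1.5588
    cross y-line → (4,4), t=2.7135 (wall)
  → r_3 = 2.7135
beam 4: φ=270°, α=150°
  d=(-0.8660,0.5000)  start (3,1)  tX=0.6120 tY=0.7000  stride 1/|dx|=1.1547 1/|dy|=2.0000
    cross x-line → (2,1), t=0.6120
    cross y-line → (2,2), t=0.7000
    cross x-line → (1,2), t=1.7667
    cross y-line → (1,3), t=2.7000
    cross x-line → (0,3), t=2.9214 (wall)
  → r_4 = 2.9214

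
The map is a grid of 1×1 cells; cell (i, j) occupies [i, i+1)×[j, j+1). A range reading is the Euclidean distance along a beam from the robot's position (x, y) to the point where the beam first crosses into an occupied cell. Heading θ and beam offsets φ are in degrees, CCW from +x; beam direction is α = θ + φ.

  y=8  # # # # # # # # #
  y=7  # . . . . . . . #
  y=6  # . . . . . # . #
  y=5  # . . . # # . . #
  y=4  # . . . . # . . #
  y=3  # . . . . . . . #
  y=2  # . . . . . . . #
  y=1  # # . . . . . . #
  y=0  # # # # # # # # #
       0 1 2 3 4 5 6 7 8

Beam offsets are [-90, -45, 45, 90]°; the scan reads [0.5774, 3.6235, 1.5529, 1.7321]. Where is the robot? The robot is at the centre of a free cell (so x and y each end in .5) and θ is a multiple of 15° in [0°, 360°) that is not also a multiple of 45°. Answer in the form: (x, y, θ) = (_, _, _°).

(x, y, θ) = (6.5, 4.5, 300°)

Enumerate (i+0.5, j+0.5, θ) over the 44 free cells and 16 admissible headings. For each, cast all 4 beams and compare to the given ranges.
  (6.5, 1.5, 105°): beam 1 = 1.5529 ≠ 0.5774 ✗
  (6.5, 4.5, 120°): beam 1 = 1.7321 ≠ 0.5774 ✗
  (7.5, 5.5, 300°): beam 1 = 1.7321 ≠ 0.5774 ✗
  (5.5, 2.5, 15°): beam 1 = 1.5529 ≠ 0.5774 ✗
  …
  (6.5, 4.5, 300°): r_1=0.5774, r_2=3.6235, r_3=1.5529, r_4=1.7321 — all match ✓
No second candidate reproduces the full scan.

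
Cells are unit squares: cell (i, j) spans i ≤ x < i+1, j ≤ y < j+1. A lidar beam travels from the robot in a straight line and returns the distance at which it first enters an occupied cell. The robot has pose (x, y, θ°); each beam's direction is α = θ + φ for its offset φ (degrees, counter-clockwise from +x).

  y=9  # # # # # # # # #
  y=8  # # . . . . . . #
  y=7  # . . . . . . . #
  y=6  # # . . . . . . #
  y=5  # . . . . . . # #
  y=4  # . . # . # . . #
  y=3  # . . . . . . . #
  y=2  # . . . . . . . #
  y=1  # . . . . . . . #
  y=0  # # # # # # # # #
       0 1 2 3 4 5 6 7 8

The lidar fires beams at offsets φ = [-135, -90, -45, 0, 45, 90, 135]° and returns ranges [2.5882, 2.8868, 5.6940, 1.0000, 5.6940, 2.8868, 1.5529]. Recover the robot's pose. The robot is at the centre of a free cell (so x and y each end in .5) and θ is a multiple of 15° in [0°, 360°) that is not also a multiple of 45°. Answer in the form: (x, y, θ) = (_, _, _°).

The pose lattice has 51·16 = 816 candidates. Test each by forward raycasting.
  (3.5, 8.5, 105°): beam 1 = 5.0000 ≠ 2.5882 ✗
  (2.5, 4.5, 30°): beam 1 = 3.6235 ≠ 2.5882 ✗
  (3.5, 8.5, 285°): beam 1 = 1.0000 ≠ 2.5882 ✗
  …
  (2.5, 3.5, 30°): r_1=2.5882, r_2=2.8868, r_3=5.6940, r_4=1.0000, r_5=5.6940, r_6=2.8868, r_7=1.5529 — all match ✓
No second candidate reproduces the full scan.

(x, y, θ) = (2.5, 3.5, 30°)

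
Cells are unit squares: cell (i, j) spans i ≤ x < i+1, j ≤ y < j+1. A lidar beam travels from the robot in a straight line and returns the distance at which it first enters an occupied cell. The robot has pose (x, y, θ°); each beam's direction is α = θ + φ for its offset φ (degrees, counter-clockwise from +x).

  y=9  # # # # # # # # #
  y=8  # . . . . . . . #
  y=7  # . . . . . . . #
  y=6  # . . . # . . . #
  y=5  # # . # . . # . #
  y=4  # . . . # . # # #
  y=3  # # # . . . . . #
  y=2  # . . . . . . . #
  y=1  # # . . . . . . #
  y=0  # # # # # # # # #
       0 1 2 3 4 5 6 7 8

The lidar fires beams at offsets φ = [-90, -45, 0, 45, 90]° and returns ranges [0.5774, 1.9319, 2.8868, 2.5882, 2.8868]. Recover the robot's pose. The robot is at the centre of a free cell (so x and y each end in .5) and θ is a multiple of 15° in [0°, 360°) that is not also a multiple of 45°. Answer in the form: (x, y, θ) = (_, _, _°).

(x, y, θ) = (5.5, 1.5, 30°)

Candidates: 46 free-cell centres × 16 headings = 736 poses. Raycast each; keep the one whose scan matches to 4 dp.
  (4.5, 8.5, 165°): beam 1 = 0.5176 ≠ 0.5774 ✗
  (2.5, 8.5, 15°): beam 1 = 2.5882 ≠ 0.5774 ✗
  (1.5, 7.5, 195°): beam 1 = 1.5529 ≠ 0.5774 ✗
  (1.5, 2.5, 285°): beam 1 = 0.5176 ≠ 0.5774 ✗
  (6.5, 1.5, 330°): beam 2 = 0.5176 ≠ 1.9319 ✗
  …
  (5.5, 1.5, 30°): r_1=0.5774, r_2=1.9319, r_3=2.8868, r_4=2.5882, r_5=2.8868 — all match ✓
Only this pose fits every beam.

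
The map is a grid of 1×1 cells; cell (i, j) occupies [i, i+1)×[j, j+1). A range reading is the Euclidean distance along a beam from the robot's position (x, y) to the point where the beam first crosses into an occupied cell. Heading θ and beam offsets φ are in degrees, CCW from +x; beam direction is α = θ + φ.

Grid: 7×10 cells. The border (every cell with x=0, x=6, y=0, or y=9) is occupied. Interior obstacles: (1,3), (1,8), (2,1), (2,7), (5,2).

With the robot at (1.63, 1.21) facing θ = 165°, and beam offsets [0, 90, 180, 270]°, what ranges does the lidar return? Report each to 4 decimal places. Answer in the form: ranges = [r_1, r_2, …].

beam 1: φ=0°, α=165°
  dir = (cos 165°, sin 165°) = (-0.9659, 0.2588); from cell (1,1)
  next x-line at t=0.6522, next y-line at t=3.0523; Δt_x=1.0353, Δt_y=3.8637
    x: enter (0,1) at t=0.6522 ← occupied
  → r_1 = 0.6522
beam 2: φ=90°, α=255°
  dir = (cos 255°, sin 255°) = (-0.2588, -0.9659); from cell (1,1)
  next x-line at t=2.4341, next y-line at t=0.2174; Δt_x=3.8637, Δt_y=1.0353
    y: enter (1,0) at t=0.2174 ← occupied
  → r_2 = 0.2174
beam 3: φ=180°, α=345°
  dir = (cos 345°, sin 345°) = (0.9659, -0.2588); from cell (1,1)
  next x-line at t=0.3831, next y-line at t=0.8114; Δt_x=1.0353, Δt_y=3.8637
    x: enter (2,1) at t=0.3831 ← occupied
  → r_3 = 0.3831
beam 4: φ=270°, α=75°
  dir = (cos 75°, sin 75°) = (0.2588, 0.9659); from cell (1,1)
  next x-line at t=1.4296, next y-line at t=0.8179; Δt_x=3.8637, Δt_y=1.0353
    y: enter (1,2) at t=0.8179
    x: enter (2,2) at t=1.4296
    y: enter (2,3) at t=1.8531
    y: enter (2,4) at t=2.8884
    y: enter (2,5) at t=3.9237
    y: enter (2,6) at t=4.9590
    x: enter (3,6) at t=5.2933
    y: enter (3,7) at t=5.9942
    y: enter (3,8) at t=7.0295
    y: enter (3,9) at t=8.0648 ← occupied
  → r_4 = 8.0648

ranges = [0.6522, 0.2174, 0.3831, 8.0648]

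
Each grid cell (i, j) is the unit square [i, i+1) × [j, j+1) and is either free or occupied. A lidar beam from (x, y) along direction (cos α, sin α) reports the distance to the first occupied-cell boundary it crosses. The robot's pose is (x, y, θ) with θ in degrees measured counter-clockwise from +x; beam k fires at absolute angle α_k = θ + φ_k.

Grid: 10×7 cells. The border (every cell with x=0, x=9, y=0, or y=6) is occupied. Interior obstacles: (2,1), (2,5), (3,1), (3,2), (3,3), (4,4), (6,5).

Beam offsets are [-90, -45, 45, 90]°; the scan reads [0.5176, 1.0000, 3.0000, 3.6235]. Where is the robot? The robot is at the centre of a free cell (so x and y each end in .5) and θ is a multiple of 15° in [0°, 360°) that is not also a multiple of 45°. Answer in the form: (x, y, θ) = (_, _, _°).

Candidates: 33 free-cell centres × 16 headings = 528 poses. Raycast each; keep the one whose scan matches to 4 dp.
  (2.5, 3.5, 165°): beam 1 = 1.5529 ≠ 0.5176 ✗
  (7.5, 3.5, 240°): beam 1 = 2.8868 ≠ 0.5176 ✗
  (1.5, 3.5, 240°): beam 1 = 0.5774 ≠ 0.5176 ✗
  (4.5, 5.5, 60°): beam 1 = 5.1962 ≠ 0.5176 ✗
  (6.5, 2.5, 165°): beam 1 = 3.6235 ≠ 0.5176 ✗
  …
  (7.5, 1.5, 15°): r_1=0.5176, r_2=1.0000, r_3=3.0000, r_4=3.6235 — all match ✓
Unique over the lattice → pose = (7.5, 1.5, 15°).

(x, y, θ) = (7.5, 1.5, 15°)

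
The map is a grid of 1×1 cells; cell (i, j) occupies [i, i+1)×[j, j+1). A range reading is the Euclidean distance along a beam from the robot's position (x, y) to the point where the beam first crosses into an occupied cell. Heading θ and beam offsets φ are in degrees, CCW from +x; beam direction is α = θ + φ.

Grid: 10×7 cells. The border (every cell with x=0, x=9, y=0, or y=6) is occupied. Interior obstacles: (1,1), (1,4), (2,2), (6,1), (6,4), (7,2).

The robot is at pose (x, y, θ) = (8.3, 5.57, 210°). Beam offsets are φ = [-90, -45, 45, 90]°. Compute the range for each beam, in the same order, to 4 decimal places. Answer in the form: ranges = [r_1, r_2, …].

beam 1: φ=-90°, α=120°
  direction (-0.5000, 0.8660); cell (8,5); t to first gridline: x 0.6000, y 0.4965 (then +2.0000 / +1.1547)
    (8,6) via y @ 0.4965  # hit
  → r_1 = 0.4965
beam 2: φ=-45°, α=165°
  direction (-0.9659, 0.2588); cell (8,5); t to first gridline: x 0.3106, y 1.6614 (then +1.0353 / +3.8637)
    (7,5) via x @ 0.3106
    (6,5) via x @ 1.3459
    (6,6) via y @ 1.6614  # hit
  → r_2 = 1.6614
beam 3: φ=45°, α=255°
  direction (-0.2588, -0.9659); cell (8,5); t to first gridline: x 1.1591, y 0.5901 (then +3.8637 / +1.0353)
    (8,4) via y @ 0.5901
    (7,4) via x @ 1.1591
    (7,3) via y @ 1.6254
    (7,2) via y @ 2.6607  # hit
  → r_3 = 2.6607
beam 4: φ=90°, α=300°
  direction (0.5000, -0.8660); cell (8,5); t to first gridline: x 1.4000, y 0.6582 (then +2.0000 / +1.1547)
    (8,4) via y @ 0.6582
    (9,4) via x @ 1.4000  # hit
  → r_4 = 1.4000

ranges = [0.4965, 1.6614, 2.6607, 1.4000]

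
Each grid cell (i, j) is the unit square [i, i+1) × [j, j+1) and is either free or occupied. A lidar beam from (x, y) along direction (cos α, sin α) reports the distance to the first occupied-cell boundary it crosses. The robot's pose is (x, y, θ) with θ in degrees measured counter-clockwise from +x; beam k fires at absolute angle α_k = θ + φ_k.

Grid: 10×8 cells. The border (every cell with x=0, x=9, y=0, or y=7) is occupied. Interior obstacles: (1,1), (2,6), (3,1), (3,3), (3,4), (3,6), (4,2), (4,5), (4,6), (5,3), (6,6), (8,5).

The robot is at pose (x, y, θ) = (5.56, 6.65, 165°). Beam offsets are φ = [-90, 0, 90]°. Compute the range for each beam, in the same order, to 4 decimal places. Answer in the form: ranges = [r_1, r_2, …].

beam 1: φ=-90°, α=75°
  dir = (cos 75°, sin 75°) = (0.2588, 0.9659); from cell (5,6)
  next x-line at t=1.7000, next y-line at t=0.3623; Δt_x=3.8637, Δt_y=1.0353
    y: enter (5,7) at t=0.3623 ← occupied
  → r_1 = 0.3623
beam 2: φ=0°, α=165°
  dir = (cos 165°, sin 165°) = (-0.9659, 0.2588); from cell (5,6)
  next x-line at t=0.5798, next y-line at t=1.3523; Δt_x=1.0353, Δt_y=3.8637
    x: enter (4,6) at t=0.5798 ← occupied
  → r_2 = 0.5798
beam 3: φ=90°, α=255°
  dir = (cos 255°, sin 255°) = (-0.2588, -0.9659); from cell (5,6)
  next x-line at t=2.1637, next y-line at t=0.6729; Δt_x=3.8637, Δt_y=1.0353
    y: enter (5,5) at t=0.6729
    y: enter (5,4) at t=1.7082
    x: enter (4,4) at t=2.1637
    y: enter (4,3) at t=2.7435
    y: enter (4,2) at t=3.7788 ← occupied
  → r_3 = 3.7788

ranges = [0.3623, 0.5798, 3.7788]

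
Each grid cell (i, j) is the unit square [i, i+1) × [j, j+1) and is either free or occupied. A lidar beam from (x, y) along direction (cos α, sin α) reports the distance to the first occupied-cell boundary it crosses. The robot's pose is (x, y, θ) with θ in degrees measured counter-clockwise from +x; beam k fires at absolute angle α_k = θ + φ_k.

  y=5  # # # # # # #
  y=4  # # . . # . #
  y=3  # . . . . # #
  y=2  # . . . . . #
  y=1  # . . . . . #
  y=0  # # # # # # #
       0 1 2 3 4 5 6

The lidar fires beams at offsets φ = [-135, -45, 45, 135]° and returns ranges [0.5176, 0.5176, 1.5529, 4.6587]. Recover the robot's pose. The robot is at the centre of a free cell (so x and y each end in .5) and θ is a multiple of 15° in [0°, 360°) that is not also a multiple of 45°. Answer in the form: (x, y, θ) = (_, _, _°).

(x, y, θ) = (5.5, 1.5, 30°)

Candidates: 17 free-cell centres × 16 headings = 272 poses. Raycast each; keep the one whose scan matches to 4 dp.
  (5.5, 4.5, 150°): beam 3 = 0.5176 ≠ 1.5529 ✗
  (5.5, 4.5, 345°): beam 1 = 0.5774 ≠ 0.5176 ✗
  (3.5, 4.5, 150°): beam 4 = 3.6235 ≠ 4.6587 ✗
  (1.5, 1.5, 345°): beam 1 = 0.5774 ≠ 0.5176 ✗
  …
  (5.5, 1.5, 30°): r_1=0.5176, r_2=0.5176, r_3=1.5529, r_4=4.6587 — all match ✓
Only this pose fits every beam.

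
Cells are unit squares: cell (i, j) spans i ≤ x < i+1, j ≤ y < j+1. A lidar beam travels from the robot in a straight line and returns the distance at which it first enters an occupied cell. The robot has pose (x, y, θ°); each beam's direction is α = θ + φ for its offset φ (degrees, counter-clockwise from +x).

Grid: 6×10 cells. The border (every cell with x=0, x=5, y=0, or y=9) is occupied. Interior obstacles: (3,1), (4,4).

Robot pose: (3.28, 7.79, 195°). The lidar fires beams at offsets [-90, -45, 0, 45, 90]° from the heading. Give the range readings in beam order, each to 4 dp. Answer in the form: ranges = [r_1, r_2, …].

beam 1: φ=-90°, α=105°
  direction (-0.2588, 0.9659); cell (3,7); t to first gridline: x 1.0818, y 0.2174 (then +3.8637 / +1.0353)
    (3,8) via y @ 0.2174
    (2,8) via x @ 1.0818
    (2,9) via y @ 1.2527  # hit
  → r_1 = 1.2527
beam 2: φ=-45°, α=150°
  direction (-0.8660, 0.5000); cell (3,7); t to first gridline: x 0.3233, y 0.4200 (then +1.1547 / +2.0000)
    (2,7) via x @ 0.3233
    (2,8) via y @ 0.4200
    (1,8) via x @ 1.4780
    (1,9) via y @ 2.4200  # hit
  → r_2 = 2.4200
beam 3: φ=0°, α=195°
  direction (-0.9659, -0.2588); cell (3,7); t to first gridline: x 0.2899, y 3.0523 (then +1.0353 / +3.8637)
    (2,7) via x @ 0.2899
    (1,7) via x @ 1.3252
    (0,7) via x @ 2.3604  # hit
  → r_3 = 2.3604
beam 4: φ=45°, α=240°
  direction (-0.5000, -0.8660); cell (3,7); t to first gridline: x 0.5600, y 0.9122 (then +2.0000 / +1.1547)
    (2,7) via x @ 0.5600
    (2,6) via y @ 0.9122
    (2,5) via y @ 2.0669
    (1,5) via x @ 2.5600
    (1,4) via y @ 3.2216
    (1,3) via y @ 4.3763
    (0,3) via x @ 4.5600  # hit
  → r_4 = 4.5600
beam 5: φ=90°, α=285°
  direction (0.2588, -0.9659); cell (3,7); t to first gridline: x 2.7819, y 0.8179 (then +3.8637 / +1.0353)
    (3,6) via y @ 0.8179
    (3,5) via y @ 1.8531
    (4,5) via x @ 2.7819
    (4,4) via y @ 2.8884  # hit
  → r_5 = 2.8884

ranges = [1.2527, 2.4200, 2.3604, 4.5600, 2.8884]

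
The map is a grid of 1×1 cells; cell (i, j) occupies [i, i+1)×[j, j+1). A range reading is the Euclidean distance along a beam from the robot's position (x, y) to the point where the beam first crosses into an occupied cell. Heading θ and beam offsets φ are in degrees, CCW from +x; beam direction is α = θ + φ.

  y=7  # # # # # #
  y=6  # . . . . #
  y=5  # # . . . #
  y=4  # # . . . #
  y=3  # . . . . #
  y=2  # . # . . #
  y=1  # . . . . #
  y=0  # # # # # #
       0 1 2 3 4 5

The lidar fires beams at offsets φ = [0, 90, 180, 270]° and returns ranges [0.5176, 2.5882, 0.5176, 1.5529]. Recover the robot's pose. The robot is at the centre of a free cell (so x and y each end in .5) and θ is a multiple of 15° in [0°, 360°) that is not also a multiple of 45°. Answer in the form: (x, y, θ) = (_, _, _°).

(x, y, θ) = (2.5, 1.5, 285°)

The pose lattice has 21·16 = 336 candidates. Test each by forward raycasting.
  (1.5, 1.5, 195°): beam 2 = 0.5176 ≠ 2.5882 ✗
  (4.5, 2.5, 15°): beam 2 = 4.6587 ≠ 2.5882 ✗
  (2.5, 6.5, 60°): beam 1 = 0.5774 ≠ 0.5176 ✗
  (4.5, 4.5, 75°): beam 1 = 1.9319 ≠ 0.5176 ✗
  …
  (2.5, 1.5, 285°): r_1=0.5176, r_2=2.5882, r_3=0.5176, r_4=1.5529 — all match ✓
Only this pose fits every beam.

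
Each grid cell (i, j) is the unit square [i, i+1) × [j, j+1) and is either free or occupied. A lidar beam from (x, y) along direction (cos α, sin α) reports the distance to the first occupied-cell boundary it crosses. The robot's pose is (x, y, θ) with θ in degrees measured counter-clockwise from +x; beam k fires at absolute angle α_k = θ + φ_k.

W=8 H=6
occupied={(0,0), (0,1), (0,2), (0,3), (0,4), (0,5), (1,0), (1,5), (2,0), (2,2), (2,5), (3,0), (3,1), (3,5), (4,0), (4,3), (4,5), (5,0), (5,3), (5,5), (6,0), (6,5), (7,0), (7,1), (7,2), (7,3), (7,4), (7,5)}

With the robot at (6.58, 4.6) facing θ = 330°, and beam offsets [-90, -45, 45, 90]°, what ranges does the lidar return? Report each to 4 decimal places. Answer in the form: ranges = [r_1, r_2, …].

beam 1: φ=-90°, α=240°
  d=(-0.5000,-0.8660)  start (6,4)  tX=1.1600 tY=0.6928  stride 1/|dx|=2.0000 1/|dy|=1.1547
    cross y-line → (6,3), t=0.6928
    cross x-line → (5,3), t=1.1600 (wall)
  → r_1 = 1.1600
beam 2: φ=-45°, α=285°
  d=(0.2588,-0.9659)  start (6,4)  tX=1.6228 tY=0.6212  stride 1/|dx|=3.8637 1/|dy|=1.0353
    cross y-line → (6,3), t=0.6212
    cross x-line → (7,3), t=1.6228 (wall)
  → r_2 = 1.6228
beam 3: φ=45°, α=15°
  d=(0.9659,0.2588)  start (6,4)  tX=0.4348 tY=1.5455  stride 1/|dx|=1.0353 1/|dy|=3.8637
    cross x-line → (7,4), t=0.4348 (wall)
  → r_3 = 0.4348
beam 4: φ=90°, α=60°
  d=(0.5000,0.8660)  start (6,4)  tX=0.8400 tY=0.4619  stride 1/|dx|=2.0000 1/|dy|=1.1547
    cross y-line → (6,5), t=0.4619 (wall)
  → r_4 = 0.4619

ranges = [1.1600, 1.6228, 0.4348, 0.4619]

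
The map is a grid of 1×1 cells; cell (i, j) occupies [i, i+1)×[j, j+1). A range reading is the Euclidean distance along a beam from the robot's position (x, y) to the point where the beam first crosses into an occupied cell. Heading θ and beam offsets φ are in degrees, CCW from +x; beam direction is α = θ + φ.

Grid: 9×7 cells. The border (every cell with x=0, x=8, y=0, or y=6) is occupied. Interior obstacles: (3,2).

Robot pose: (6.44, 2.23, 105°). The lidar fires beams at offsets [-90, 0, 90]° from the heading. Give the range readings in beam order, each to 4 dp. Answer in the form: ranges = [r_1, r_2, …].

ranges = [1.6150, 3.9030, 4.7524]

beam 1: φ=-90°, α=15°
  cosα=0.9659 sinα=0.2588 | (6,2) | tMaxX 0.5798 tMaxY 2.9751 | tΔX 1.0353 tΔY 3.8637
    t=0.5798 [x] (7,2)
    t=1.6150 [x] (8,2) — stop
  → r_1 = 1.6150
beam 2: φ=0°, α=105°
  cosα=-0.2588 sinα=0.9659 | (6,2) | tMaxX 1.7000 tMaxY 0.7972 | tΔX 3.8637 tΔY 1.0353
    t=0.7972 [y] (6,3)
    t=1.7000 [x] (5,3)
    t=1.8324 [y] (5,4)
    t=2.8677 [y] (5,5)
    t=3.9030 [y] (5,6) — stop
  → r_2 = 3.9030
beam 3: φ=90°, α=195°
  cosα=-0.9659 sinα=-0.2588 | (6,2) | tMaxX 0.4555 tMaxY 0.8887 | tΔX 1.0353 tΔY 3.8637
    t=0.4555 [x] (5,2)
    t=0.8887 [y] (5,1)
    t=1.4908 [x] (4,1)
    t=2.5261 [x] (3,1)
    t=3.5614 [x] (2,1)
    t=4.5966 [x] (1,1)
    t=4.7524 [y] (1,0) — stop
  → r_3 = 4.7524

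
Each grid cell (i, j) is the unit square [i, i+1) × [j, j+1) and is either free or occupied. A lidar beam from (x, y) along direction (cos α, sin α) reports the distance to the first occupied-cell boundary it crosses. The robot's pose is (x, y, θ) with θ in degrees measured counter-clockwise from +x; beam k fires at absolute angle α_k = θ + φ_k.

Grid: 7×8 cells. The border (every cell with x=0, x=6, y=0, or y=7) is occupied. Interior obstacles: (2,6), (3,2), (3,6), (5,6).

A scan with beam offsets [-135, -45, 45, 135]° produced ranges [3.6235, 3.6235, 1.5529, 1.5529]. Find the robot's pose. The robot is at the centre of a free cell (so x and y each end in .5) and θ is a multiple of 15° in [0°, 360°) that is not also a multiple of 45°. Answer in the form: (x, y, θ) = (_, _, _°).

(x, y, θ) = (2.5, 4.5, 30°)

Enumerate (i+0.5, j+0.5, θ) over the 26 free cells and 16 admissible headings. For each, cast all 4 beams and compare to the given ranges.
  (4.5, 6.5, 15°): beam 1 = 6.3509 ≠ 3.6235 ✗
  (3.5, 4.5, 210°): beam 1 = 1.5529 ≠ 3.6235 ✗
  (3.5, 3.5, 255°): beam 1 = 2.8868 ≠ 3.6235 ✗
  (1.5, 5.5, 255°): beam 1 = 1.0000 ≠ 3.6235 ✗
  …
  (2.5, 4.5, 30°): r_1=3.6235, r_2=3.6235, r_3=1.5529, r_4=1.5529 — all match ✓
No second candidate reproduces the full scan.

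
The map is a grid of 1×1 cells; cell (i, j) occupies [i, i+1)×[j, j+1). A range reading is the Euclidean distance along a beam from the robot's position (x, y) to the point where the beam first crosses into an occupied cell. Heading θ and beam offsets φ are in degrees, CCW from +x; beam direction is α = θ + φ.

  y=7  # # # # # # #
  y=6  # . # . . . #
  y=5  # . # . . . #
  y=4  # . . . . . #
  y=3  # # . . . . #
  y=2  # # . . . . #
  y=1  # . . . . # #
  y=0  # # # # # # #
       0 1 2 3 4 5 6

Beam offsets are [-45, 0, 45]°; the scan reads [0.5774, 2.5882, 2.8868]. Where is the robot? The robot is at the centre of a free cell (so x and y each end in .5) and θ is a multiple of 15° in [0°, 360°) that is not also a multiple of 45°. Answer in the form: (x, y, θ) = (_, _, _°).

Enumerate (i+0.5, j+0.5, θ) over the 25 free cells and 16 admissible headings. For each, cast all 3 beams and compare to the given ranges.
  (3.5, 3.5, 30°): beam 1 = 2.5882 ≠ 0.5774 ✗
  (2.5, 3.5, 240°): beam 1 = 0.5176 ≠ 0.5774 ✗
  (5.5, 3.5, 15°): beam 2 = 0.5176 ≠ 2.5882 ✗
  …
  (2.5, 3.5, 255°): r_1=0.5774, r_2=2.5882, r_3=2.8868 — all match ✓
No second candidate reproduces the full scan.

(x, y, θ) = (2.5, 3.5, 255°)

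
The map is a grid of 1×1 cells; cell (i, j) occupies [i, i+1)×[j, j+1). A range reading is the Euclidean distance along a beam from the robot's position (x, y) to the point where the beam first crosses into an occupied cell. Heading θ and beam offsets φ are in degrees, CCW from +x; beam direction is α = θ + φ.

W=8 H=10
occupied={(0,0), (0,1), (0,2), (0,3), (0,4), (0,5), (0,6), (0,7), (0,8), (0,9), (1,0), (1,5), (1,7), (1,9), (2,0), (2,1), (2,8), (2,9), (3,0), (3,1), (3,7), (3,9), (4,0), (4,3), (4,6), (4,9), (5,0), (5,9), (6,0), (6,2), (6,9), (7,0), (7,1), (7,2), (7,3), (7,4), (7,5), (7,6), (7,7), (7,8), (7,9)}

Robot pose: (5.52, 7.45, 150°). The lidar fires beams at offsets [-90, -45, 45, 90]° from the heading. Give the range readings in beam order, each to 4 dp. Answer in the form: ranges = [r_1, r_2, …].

ranges = [1.7898, 1.6047, 1.5736, 1.0400]

beam 1: φ=-90°, α=60°
  cosα=0.5000 sinα=0.8660 | (5,7) | tMaxX 0.9600 tMaxY 0.6351 | tΔX 2.0000 tΔY 1.1547
    t=0.6351 [y] (5,8)
    t=0.9600 [x] (6,8)
    t=1.7898 [y] (6,9) — stop
  → r_1 = 1.7898
beam 2: φ=-45°, α=105°
  cosα=-0.2588 sinα=0.9659 | (5,7) | tMaxX 2.0091 tMaxY 0.5694 | tΔX 3.8637 tΔY 1.0353
    t=0.5694 [y] (5,8)
    t=1.6047 [y] (5,9) — stop
  → r_2 = 1.6047
beam 3: φ=45°, α=195°
  cosα=-0.9659 sinα=-0.2588 | (5,7) | tMaxX 0.5383 tMaxY 1.7387 | tΔX 1.0353 tΔY 3.8637
    t=0.5383 [x] (4,7)
    t=1.5736 [x] (3,7) — stop
  → r_3 = 1.5736
beam 4: φ=90°, α=240°
  cosα=-0.5000 sinα=-0.8660 | (5,7) | tMaxX 1.0400 tMaxY 0.5196 | tΔX 2.0000 tΔY 1.1547
    t=0.5196 [y] (5,6)
    t=1.0400 [x] (4,6) — stop
  → r_4 = 1.0400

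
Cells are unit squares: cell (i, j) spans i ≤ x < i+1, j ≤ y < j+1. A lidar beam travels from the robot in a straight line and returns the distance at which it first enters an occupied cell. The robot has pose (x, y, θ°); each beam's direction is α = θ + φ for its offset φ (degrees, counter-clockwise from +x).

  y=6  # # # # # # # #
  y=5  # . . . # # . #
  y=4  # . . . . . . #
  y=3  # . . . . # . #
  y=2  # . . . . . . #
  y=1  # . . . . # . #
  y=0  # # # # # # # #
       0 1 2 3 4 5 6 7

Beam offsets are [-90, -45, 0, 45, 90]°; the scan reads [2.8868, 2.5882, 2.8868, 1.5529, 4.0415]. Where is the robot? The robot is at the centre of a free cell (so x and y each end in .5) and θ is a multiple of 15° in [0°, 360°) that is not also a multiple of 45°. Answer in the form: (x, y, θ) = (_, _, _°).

(x, y, θ) = (3.5, 3.5, 300°)

Candidates: 26 free-cell centres × 16 headings = 416 poses. Raycast each; keep the one whose scan matches to 4 dp.
  (5.5, 2.5, 60°): beam 1 = 1.7321 ≠ 2.8868 ✗
  (3.5, 4.5, 210°): beam 1 = 1.7321 ≠ 2.8868 ✗
  (2.5, 2.5, 150°): beam 1 = 3.0000 ≠ 2.8868 ✗
  (3.5, 4.5, 120°): beam 1 = 1.0000 ≠ 2.8868 ✗
  …
  (3.5, 3.5, 300°): r_1=2.8868, r_2=2.5882, r_3=2.8868, r_4=1.5529, r_5=4.0415 — all match ✓
Unique over the lattice → pose = (3.5, 3.5, 300°).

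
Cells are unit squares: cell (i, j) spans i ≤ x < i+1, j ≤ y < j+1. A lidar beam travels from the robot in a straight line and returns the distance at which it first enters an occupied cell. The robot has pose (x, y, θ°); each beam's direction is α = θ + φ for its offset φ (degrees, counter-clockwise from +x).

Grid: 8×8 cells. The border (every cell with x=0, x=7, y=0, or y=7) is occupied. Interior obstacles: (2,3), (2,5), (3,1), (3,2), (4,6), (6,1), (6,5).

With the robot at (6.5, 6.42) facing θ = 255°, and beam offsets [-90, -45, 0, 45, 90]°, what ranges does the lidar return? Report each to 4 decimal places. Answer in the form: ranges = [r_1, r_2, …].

ranges = [1.5529, 4.8400, 0.4348, 0.4850, 0.5176]

beam 1: φ=-90°, α=165°
  d=(-0.9659,0.2588)  start (6,6)  tX=0.5176 tY=2.2409  stride 1/|dx|=1.0353 1/|dy|=3.8637
    cross x-line → (5,6), t=0.5176
    cross x-line → (4,6), t=1.5529 (wall)
  → r_1 = 1.5529
beam 2: φ=-45°, α=210°
  d=(-0.8660,-0.5000)  start (6,6)  tX=0.5774 tY=0.8400  stride 1/|dx|=1.1547 1/|dy|=2.0000
    cross x-line → (5,6), t=0.5774
    cross y-line → (5,5), t=0.8400
    cross x-line → (4,5), t=1.7321
    cross y-line → (4,4), t=2.8400
    cross x-line → (3,4), t=2.8868
    cross x-line → (2,4), t=4.0415
    cross y-line → (2,3), t=4.8400 (wall)
  → r_2 = 4.8400
beam 3: φ=0°, α=255°
  d=(-0.2588,-0.9659)  start (6,6)  tX=1.9319 tY=0.4348  stride 1/|dx|=3.8637 1/|dy|=1.0353
    cross y-line → (6,5), t=0.4348 (wall)
  → r_3 = 0.4348
beam 4: φ=45°, α=300°
  d=(0.5000,-0.8660)  start (6,6)  tX=1.0000 tY=0.4850  stride 1/|dx|=2.0000 1/|dy|=1.1547
    cross y-line → (6,5), t=0.4850 (wall)
  → r_4 = 0.4850
beam 5: φ=90°, α=345°
  d=(0.9659,-0.2588)  start (6,6)  tX=0.5176 tY=1.6228  stride 1/|dx|=1.0353 1/|dy|=3.8637
    cross x-line → (7,6), t=0.5176 (wall)
  → r_5 = 0.5176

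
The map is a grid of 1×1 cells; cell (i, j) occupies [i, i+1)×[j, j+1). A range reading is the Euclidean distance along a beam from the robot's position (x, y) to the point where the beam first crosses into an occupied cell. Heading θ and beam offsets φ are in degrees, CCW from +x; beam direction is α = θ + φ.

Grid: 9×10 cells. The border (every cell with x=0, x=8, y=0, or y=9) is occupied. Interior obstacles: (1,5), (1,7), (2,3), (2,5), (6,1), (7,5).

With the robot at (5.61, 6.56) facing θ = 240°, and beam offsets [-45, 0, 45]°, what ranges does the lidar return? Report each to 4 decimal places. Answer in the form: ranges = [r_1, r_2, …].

ranges = [2.7021, 6.4201, 4.7209]

beam 1: φ=-45°, α=195°
  dir = (cos 195°, sin 195°) = (-0.9659, -0.2588); from cell (5,6)
  next x-line at t=0.6315, next y-line at t=2.1637; Δt_x=1.0353, Δt_y=3.8637
    x: enter (4,6) at t=0.6315
    x: enter (3,6) at t=1.6668
    y: enter (3,5) at t=2.1637
    x: enter (2,5) at t=2.7021 ← occupied
  → r_1 = 2.7021
beam 2: φ=0°, α=240°
  dir = (cos 240°, sin 240°) = (-0.5000, -0.8660); from cell (5,6)
  next x-line at t=1.2200, next y-line at t=0.6466; Δt_x=2.0000, Δt_y=1.1547
    y: enter (5,5) at t=0.6466
    x: enter (4,5) at t=1.2200
    y: enter (4,4) at t=1.8013
    y: enter (4,3) at t=2.9560
    x: enter (3,3) at t=3.2200
    y: enter (3,2) at t=4.1107
    x: enter (2,2) at t=5.2200
    y: enter (2,1) at t=5.2654
    y: enter (2,0) at t=6.4201 ← occupied
  → r_2 = 6.4201
beam 3: φ=45°, α=285°
  dir = (cos 285°, sin 285°) = (0.2588, -0.9659); from cell (5,6)
  next x-line at t=1.5068, next y-line at t=0.5798; Δt_x=3.8637, Δt_y=1.0353
    y: enter (5,5) at t=0.5798
    x: enter (6,5) at t=1.5068
    y: enter (6,4) at t=1.6150
    y: enter (6,3) at t=2.6503
    y: enter (6,2) at t=3.6856
    y: enter (6,1) at t=4.7209 ← occupied
  → r_3 = 4.7209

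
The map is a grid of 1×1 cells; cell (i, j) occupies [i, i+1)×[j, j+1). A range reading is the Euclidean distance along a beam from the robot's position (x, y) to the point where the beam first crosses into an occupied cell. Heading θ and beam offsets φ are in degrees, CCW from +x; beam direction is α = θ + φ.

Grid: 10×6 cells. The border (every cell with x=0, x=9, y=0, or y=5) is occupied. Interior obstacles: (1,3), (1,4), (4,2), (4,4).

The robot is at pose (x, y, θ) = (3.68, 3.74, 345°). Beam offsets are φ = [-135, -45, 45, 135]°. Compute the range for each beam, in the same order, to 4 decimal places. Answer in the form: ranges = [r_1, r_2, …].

ranges = [3.0946, 0.8545, 0.5200, 1.4549]

beam 1: φ=-135°, α=210°
  d=(-0.8660,-0.5000)  start (3,3)  tX=0.7852 tY=1.4800  stride 1/|dx|=1.1547 1/|dy|=2.0000
    cross x-line → (2,3), t=0.7852
    cross y-line → (2,2), t=1.4800
    cross x-line → (1,2), t=1.9399
    cross x-line → (0,2), t=3.0946 (wall)
  → r_1 = 3.0946
beam 2: φ=-45°, α=300°
  d=(0.5000,-0.8660)  start (3,3)  tX=0.6400 tY=0.8545  stride 1/|dx|=2.0000 1/|dy|=1.1547
    cross x-line → (4,3), t=0.6400
    cross y-line → (4,2), t=0.8545 (wall)
  → r_2 = 0.8545
beam 3: φ=45°, α=30°
  d=(0.8660,0.5000)  start (3,3)  tX=0.3695 tY=0.5200  stride 1/|dx|=1.1547 1/|dy|=2.0000
    cross x-line → (4,3), t=0.3695
    cross y-line → (4,4), t=0.5200 (wall)
  → r_3 = 0.5200
beam 4: φ=135°, α=120°
  d=(-0.5000,0.8660)  start (3,3)  tX=1.3600 tY=0.3002  stride 1/|dx|=2.0000 1/|dy|=1.1547
    cross y-line → (3,4), t=0.3002
    cross x-line → (2,4), t=1.3600
    cross y-line → (2,5), t=1.4549 (wall)
  → r_4 = 1.4549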